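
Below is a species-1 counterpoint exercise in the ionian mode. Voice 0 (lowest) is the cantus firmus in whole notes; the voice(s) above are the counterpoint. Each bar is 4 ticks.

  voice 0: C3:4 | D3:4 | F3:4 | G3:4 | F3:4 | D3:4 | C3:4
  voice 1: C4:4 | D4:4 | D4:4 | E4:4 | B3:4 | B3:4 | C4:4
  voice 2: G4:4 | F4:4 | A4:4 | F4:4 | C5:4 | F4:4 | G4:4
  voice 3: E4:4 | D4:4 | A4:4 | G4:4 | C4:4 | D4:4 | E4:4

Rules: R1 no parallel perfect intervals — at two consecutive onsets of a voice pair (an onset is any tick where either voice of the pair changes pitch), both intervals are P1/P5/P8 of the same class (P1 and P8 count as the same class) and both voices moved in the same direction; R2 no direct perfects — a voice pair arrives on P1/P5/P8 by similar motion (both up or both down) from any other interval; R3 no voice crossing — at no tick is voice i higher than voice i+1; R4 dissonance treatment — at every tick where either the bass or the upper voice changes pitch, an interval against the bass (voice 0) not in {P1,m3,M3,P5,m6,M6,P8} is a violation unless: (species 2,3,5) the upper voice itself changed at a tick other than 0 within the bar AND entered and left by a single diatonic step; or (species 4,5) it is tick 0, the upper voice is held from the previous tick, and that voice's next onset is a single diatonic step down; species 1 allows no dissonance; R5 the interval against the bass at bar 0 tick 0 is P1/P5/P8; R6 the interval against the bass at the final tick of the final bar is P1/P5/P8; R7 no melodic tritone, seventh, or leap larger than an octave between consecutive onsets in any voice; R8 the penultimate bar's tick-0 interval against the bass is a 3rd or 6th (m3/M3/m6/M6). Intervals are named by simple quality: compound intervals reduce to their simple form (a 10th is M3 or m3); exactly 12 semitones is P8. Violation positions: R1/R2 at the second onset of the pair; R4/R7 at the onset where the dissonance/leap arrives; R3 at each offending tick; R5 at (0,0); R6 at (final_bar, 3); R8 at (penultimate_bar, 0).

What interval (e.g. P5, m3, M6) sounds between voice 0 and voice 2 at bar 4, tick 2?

P5

voice 0=F3 voice 2=C5 -> P5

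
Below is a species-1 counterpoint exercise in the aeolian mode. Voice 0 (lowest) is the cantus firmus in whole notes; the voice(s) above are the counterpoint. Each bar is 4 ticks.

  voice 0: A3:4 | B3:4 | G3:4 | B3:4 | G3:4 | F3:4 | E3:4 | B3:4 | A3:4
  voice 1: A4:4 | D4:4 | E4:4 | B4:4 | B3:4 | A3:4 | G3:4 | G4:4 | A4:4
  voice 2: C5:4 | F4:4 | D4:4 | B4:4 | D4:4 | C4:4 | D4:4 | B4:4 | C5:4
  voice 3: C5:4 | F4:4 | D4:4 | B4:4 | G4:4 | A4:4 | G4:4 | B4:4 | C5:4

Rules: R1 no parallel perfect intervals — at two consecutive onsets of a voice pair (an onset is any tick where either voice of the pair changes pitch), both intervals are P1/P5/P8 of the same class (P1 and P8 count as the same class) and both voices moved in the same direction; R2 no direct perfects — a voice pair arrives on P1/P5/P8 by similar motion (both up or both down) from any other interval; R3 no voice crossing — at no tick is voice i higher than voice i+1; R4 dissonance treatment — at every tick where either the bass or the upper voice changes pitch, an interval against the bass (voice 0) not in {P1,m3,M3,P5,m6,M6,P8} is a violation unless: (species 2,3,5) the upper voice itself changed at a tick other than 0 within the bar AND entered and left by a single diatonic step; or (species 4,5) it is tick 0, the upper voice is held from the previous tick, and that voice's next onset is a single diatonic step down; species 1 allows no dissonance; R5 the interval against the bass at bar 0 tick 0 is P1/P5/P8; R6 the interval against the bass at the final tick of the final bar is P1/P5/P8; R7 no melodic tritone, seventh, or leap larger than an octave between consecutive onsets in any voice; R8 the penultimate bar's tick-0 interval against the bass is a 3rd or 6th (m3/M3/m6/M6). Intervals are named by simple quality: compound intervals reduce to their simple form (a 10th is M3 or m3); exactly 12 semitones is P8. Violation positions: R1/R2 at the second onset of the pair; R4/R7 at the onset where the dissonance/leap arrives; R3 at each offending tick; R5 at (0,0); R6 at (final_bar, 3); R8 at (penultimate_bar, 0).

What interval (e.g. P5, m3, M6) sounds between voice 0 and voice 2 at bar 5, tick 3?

P5

voice 0=F3 voice 2=C4 -> P5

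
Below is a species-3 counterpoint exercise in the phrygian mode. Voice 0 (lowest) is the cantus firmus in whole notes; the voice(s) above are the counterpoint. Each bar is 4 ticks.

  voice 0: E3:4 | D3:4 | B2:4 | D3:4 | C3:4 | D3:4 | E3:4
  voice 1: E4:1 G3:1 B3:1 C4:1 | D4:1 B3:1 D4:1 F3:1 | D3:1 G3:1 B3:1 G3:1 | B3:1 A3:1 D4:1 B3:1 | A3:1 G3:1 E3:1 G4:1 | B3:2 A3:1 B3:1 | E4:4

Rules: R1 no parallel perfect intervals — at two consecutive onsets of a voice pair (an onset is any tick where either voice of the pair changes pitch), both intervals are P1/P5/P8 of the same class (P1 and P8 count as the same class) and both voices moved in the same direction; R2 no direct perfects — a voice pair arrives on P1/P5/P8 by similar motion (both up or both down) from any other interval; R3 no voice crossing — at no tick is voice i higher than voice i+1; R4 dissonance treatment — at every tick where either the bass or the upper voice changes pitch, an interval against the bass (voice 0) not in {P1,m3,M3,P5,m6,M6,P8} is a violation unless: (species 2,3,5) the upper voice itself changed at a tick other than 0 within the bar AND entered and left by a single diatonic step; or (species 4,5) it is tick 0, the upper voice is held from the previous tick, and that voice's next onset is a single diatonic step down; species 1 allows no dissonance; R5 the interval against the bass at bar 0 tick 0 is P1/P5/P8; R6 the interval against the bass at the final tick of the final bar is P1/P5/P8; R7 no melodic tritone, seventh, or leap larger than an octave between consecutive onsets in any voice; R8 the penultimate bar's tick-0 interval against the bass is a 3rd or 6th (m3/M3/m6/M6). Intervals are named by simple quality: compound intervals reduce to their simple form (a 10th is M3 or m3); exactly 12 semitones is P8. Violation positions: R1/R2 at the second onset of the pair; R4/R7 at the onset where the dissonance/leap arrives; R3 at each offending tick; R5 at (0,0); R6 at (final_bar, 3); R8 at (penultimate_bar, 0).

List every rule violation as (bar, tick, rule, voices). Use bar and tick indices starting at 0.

(4, 3, R7, (1,))
(6, 0, R2, (0, 1))

bar 0: v0=E3 v1=E4 downbeat P8
bar 1: v0=D3 v1=D4 downbeat P8
bar 2: v0=B2 v1=D3 downbeat m3
bar 3: v0=D3 v1=B3 downbeat M6
bar 4: v0=C3 v1=A3 downbeat M6
bar 5: v0=D3 v1=B3 downbeat M6
bar 6: v0=E3 v1=E4 downbeat P8
  -> R7 @ bar 4 tick 3 v(1,): E3->G4 leap 15st
  -> R2 @ bar 6 tick 0 v(0, 1): D3/B3 M6 -> E3/E4 P8 similar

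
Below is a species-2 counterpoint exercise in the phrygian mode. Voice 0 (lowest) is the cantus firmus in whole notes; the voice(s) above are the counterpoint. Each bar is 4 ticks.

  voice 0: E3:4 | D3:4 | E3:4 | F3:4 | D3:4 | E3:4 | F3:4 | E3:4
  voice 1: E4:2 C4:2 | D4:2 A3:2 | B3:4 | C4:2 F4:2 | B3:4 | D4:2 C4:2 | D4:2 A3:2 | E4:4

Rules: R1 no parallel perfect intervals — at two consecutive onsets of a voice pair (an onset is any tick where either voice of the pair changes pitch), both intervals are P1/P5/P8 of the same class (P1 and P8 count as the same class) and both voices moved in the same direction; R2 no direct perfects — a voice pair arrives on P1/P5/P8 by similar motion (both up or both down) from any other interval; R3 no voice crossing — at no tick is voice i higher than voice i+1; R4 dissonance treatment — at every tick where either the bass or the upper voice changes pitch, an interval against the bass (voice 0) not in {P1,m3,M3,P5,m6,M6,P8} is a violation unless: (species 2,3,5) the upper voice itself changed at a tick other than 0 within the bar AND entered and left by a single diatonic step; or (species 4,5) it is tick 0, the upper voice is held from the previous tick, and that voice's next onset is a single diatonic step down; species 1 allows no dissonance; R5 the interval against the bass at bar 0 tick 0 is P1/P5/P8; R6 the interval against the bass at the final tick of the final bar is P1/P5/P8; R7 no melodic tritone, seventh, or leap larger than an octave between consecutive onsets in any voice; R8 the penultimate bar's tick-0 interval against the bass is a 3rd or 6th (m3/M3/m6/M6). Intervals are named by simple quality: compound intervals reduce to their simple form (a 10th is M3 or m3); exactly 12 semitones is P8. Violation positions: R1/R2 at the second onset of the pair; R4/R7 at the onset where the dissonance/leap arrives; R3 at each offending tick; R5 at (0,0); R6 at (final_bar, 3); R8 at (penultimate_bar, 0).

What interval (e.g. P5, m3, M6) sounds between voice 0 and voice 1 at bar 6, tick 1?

voice 0=F3 voice 1=D4 -> M6

M6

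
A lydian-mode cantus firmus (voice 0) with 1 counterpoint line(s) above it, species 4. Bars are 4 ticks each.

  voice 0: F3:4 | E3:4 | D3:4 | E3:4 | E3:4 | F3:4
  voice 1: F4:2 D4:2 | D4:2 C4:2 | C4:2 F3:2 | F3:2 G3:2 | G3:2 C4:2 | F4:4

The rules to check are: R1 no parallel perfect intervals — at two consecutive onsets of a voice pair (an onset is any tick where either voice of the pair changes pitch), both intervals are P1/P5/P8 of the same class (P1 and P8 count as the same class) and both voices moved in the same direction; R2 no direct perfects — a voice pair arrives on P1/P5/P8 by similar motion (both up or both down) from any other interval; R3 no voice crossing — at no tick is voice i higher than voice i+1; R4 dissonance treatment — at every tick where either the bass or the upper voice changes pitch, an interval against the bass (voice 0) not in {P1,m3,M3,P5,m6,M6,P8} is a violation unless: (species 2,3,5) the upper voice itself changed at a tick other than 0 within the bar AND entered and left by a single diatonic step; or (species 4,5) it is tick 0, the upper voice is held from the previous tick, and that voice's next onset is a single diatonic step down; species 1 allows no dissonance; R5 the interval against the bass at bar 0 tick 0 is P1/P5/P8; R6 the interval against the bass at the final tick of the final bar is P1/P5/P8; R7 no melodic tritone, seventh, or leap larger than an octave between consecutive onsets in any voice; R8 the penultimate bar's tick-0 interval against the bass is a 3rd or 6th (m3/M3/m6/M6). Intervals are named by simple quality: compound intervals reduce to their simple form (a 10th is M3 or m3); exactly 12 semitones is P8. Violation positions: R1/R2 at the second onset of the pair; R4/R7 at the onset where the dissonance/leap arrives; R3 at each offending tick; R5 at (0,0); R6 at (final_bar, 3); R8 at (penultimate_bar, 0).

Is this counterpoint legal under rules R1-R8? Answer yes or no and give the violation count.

No (3 violations)

bar 0: v0=F3 v1=F4 (P8)
bar 1: v0=E3 v1=D4 (m7)
bar 2: v0=D3 v1=C4 (m7)
bar 3: v0=E3 v1=F3 (m2)
bar 4: v0=E3 v1=G3 (m3)
bar 5: v0=F3 v1=F4 (P8)
  R4 @ bar2.0: D3/C4 m7 untreated
  R4 @ bar3.0: E3/F3 m2 untreated
  R2 @ bar5.0: E3/C4 m6 -> F3/F4 P8 similar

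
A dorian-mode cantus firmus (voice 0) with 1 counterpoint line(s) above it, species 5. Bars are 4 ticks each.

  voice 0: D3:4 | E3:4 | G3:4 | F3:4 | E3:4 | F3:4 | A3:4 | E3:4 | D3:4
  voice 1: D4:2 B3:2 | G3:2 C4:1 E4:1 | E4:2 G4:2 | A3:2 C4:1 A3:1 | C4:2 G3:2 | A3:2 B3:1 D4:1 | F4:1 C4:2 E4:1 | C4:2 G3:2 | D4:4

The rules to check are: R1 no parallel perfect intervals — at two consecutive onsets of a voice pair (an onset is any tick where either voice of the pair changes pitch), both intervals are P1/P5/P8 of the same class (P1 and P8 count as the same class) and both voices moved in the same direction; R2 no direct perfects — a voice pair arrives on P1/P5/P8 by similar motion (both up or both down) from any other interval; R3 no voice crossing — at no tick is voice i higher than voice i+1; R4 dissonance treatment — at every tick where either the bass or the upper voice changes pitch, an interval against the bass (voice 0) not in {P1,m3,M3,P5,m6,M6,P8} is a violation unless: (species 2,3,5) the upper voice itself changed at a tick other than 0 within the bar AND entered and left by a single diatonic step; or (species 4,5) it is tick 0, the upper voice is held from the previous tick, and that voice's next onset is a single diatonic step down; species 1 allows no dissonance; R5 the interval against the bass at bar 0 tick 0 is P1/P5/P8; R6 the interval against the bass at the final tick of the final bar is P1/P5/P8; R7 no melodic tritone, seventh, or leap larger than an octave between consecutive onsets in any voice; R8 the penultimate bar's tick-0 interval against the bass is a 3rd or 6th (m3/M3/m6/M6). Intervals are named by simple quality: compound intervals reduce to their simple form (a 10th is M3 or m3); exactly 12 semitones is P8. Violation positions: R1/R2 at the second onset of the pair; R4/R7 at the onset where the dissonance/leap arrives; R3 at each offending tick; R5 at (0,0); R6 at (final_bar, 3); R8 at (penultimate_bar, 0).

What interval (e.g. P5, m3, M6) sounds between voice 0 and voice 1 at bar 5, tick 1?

M3

voice 0=F3 voice 1=A3 -> M3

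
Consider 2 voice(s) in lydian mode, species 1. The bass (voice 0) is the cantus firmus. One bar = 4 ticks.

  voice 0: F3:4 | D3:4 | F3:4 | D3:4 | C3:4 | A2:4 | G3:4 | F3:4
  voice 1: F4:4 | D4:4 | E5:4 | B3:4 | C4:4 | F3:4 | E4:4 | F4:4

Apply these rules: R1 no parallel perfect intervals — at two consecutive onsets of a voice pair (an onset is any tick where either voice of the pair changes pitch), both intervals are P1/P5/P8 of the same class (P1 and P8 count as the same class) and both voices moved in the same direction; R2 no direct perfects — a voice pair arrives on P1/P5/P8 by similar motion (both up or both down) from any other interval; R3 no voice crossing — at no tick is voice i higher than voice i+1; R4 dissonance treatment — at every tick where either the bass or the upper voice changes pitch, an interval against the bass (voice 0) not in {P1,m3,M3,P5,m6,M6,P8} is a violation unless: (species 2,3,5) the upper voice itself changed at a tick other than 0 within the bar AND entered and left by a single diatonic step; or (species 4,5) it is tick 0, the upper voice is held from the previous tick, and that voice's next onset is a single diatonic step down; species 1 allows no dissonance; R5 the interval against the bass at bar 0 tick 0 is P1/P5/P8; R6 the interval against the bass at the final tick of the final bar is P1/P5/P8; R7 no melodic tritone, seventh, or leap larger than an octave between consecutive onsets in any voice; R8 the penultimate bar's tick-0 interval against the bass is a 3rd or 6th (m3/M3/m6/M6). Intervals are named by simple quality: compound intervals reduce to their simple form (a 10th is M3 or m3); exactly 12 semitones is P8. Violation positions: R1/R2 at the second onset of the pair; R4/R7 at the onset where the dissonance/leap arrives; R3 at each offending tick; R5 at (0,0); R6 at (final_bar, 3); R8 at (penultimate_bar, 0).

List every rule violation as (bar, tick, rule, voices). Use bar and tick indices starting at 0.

(1, 0, R1, (0, 1))
(2, 0, R4, (0, 1))
(2, 0, R7, (1,))
(3, 0, R7, (1,))
(6, 0, R7, (0,))
(6, 0, R7, (1,))

bar 0: v0=F3 v1=F4 downbeat P8
bar 1: v0=D3 v1=D4 downbeat P8
bar 2: v0=F3 v1=E5 downbeat M7
bar 3: v0=D3 v1=B3 downbeat M6
bar 4: v0=C3 v1=C4 downbeat P8
bar 5: v0=A2 v1=F3 downbeat m6
bar 6: v0=G3 v1=E4 downbeat M6
bar 7: v0=F3 v1=F4 downbeat P8
  -> R1 @ bar 1 tick 0 v(0, 1): F3/F4 P8 -> D3/D4 P8 similar
  -> R4 @ bar 2 tick 0 v(0, 1): F3/E5 M7 untreated
  -> R7 @ bar 2 tick 0 v(1,): D4->E5 leap 14st
  -> R7 @ bar 3 tick 0 v(1,): E5->B3 leap 17st
  -> R7 @ bar 6 tick 0 v(0,): A2->G3 leap 10st
  -> R7 @ bar 6 tick 0 v(1,): F3->E4 leap 11st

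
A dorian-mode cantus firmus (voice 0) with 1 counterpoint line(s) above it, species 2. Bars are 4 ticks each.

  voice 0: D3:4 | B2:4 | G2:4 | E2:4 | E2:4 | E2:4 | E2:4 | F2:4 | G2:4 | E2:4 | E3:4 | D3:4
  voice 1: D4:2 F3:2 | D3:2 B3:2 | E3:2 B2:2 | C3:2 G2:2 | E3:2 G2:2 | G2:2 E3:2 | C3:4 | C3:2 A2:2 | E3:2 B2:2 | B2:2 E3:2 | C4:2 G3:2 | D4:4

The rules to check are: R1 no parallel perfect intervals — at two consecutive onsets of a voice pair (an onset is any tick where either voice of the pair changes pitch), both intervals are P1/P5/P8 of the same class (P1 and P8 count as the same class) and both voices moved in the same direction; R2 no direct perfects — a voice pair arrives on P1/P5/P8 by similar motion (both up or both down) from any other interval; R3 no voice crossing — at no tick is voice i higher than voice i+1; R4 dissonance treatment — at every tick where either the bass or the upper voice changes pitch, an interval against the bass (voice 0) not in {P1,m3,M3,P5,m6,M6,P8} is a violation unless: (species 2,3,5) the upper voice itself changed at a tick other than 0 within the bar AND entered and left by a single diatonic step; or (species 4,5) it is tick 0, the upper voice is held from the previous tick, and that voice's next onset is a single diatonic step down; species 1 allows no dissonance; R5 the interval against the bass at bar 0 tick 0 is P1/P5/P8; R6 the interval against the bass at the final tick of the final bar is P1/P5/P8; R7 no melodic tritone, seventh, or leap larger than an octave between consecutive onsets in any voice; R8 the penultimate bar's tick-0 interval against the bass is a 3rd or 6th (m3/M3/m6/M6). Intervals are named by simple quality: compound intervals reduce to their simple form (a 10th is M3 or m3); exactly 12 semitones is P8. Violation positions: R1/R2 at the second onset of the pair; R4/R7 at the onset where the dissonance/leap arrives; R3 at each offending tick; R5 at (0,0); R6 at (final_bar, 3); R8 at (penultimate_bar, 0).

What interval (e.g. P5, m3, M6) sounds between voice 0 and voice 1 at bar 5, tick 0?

voice 0=E2 voice 1=G2 -> m3

m3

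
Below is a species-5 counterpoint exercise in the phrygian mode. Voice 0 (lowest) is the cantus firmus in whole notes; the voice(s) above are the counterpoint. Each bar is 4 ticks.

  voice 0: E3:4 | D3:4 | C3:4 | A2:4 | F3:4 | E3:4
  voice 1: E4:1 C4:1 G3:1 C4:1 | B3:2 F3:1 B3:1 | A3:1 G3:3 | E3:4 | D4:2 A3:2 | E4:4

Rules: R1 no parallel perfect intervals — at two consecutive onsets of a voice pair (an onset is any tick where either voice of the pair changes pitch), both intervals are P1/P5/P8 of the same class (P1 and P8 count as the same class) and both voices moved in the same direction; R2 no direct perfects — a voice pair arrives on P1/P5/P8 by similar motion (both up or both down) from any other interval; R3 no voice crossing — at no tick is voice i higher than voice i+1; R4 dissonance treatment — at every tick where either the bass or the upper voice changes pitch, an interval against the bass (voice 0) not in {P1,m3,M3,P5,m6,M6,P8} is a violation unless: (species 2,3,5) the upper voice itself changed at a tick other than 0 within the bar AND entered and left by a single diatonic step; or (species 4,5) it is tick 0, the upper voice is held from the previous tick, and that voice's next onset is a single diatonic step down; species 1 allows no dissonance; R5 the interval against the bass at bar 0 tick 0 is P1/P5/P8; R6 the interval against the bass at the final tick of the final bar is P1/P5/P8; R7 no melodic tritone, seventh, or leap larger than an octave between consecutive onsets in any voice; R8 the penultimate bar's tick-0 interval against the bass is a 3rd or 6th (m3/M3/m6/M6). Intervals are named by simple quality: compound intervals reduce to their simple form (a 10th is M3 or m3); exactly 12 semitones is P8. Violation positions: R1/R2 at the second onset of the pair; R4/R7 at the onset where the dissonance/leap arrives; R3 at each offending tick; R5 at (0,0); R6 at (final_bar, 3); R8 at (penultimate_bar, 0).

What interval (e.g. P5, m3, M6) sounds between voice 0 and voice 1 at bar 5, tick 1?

P8

voice 0=E3 voice 1=E4 -> P8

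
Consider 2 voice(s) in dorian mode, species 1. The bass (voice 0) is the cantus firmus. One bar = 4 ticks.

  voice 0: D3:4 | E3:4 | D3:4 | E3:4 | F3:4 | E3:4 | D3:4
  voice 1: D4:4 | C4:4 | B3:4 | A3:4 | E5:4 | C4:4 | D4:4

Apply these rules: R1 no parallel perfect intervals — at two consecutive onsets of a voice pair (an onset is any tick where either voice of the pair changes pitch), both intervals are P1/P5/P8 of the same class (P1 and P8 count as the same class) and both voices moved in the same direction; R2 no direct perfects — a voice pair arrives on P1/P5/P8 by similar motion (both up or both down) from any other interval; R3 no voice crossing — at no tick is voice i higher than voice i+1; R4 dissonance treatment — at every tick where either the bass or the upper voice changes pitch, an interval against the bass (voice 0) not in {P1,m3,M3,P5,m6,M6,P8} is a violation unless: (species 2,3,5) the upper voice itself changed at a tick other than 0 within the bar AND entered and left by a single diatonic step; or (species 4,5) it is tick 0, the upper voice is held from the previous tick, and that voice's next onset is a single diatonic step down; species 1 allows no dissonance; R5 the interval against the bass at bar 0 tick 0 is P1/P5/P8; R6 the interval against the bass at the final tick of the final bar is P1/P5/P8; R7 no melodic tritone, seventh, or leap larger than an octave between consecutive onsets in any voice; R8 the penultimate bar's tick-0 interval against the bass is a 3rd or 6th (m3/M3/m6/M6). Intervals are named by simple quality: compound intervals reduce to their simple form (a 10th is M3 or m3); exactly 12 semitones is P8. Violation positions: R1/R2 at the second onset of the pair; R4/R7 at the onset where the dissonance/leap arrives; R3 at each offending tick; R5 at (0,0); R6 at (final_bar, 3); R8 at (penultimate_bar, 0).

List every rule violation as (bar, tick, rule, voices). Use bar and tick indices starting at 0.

bar 0: v0=D3 v1=D4 downbeat P8
bar 1: v0=E3 v1=C4 downbeat m6
bar 2: v0=D3 v1=B3 downbeat M6
bar 3: v0=E3 v1=A3 downbeat P4
bar 4: v0=F3 v1=E5 downbeat M7
bar 5: v0=E3 v1=C4 downbeat m6
bar 6: v0=D3 v1=D4 downbeat P8
  -> R4 @ bar 3 tick 0 v(0, 1): E3/A3 P4 untreated
  -> R4 @ bar 4 tick 0 v(0, 1): F3/E5 M7 untreated
  -> R7 @ bar 4 tick 0 v(1,): A3->E5 leap 19st
  -> R7 @ bar 5 tick 0 v(1,): E5->C4 leap 16st

(3, 0, R4, (0, 1))
(4, 0, R4, (0, 1))
(4, 0, R7, (1,))
(5, 0, R7, (1,))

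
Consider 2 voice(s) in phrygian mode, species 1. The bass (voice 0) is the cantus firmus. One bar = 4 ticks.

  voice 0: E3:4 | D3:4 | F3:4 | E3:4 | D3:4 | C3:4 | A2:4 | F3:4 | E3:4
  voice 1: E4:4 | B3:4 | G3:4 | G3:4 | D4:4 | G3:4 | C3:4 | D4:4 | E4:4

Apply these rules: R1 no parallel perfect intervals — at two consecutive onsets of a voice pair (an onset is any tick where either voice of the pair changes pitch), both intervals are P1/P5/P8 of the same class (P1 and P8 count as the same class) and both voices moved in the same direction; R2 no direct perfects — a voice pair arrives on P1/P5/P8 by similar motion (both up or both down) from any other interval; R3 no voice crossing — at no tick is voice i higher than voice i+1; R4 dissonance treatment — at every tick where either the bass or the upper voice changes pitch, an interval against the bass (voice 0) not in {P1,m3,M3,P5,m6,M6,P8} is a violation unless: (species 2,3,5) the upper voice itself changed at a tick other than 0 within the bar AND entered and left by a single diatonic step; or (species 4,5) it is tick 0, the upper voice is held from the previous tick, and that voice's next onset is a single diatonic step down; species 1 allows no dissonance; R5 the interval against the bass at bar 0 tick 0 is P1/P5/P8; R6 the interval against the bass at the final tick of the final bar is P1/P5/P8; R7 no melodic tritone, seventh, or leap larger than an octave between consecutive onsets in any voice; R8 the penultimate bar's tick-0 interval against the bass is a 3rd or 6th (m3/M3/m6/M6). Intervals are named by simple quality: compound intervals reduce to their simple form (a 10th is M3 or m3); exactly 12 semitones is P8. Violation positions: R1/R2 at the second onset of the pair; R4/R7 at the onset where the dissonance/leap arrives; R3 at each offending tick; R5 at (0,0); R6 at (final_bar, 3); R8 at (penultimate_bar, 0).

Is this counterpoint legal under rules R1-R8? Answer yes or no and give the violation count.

bar 0: v0=E3 v1=E4 (P8)
bar 1: v0=D3 v1=B3 (M6)
bar 2: v0=F3 v1=G3 (M2)
bar 3: v0=E3 v1=G3 (m3)
bar 4: v0=D3 v1=D4 (P8)
bar 5: v0=C3 v1=G3 (P5)
bar 6: v0=A2 v1=C3 (m3)
bar 7: v0=F3 v1=D4 (M6)
bar 8: v0=E3 v1=E4 (P8)
  R4 @ bar2.0: F3/G3 M2 untreated
  R2 @ bar5.0: D3/D4 P8 -> C3/G3 P5 similar
  R7 @ bar7.0: C3->D4 leap 14st

No (3 violations)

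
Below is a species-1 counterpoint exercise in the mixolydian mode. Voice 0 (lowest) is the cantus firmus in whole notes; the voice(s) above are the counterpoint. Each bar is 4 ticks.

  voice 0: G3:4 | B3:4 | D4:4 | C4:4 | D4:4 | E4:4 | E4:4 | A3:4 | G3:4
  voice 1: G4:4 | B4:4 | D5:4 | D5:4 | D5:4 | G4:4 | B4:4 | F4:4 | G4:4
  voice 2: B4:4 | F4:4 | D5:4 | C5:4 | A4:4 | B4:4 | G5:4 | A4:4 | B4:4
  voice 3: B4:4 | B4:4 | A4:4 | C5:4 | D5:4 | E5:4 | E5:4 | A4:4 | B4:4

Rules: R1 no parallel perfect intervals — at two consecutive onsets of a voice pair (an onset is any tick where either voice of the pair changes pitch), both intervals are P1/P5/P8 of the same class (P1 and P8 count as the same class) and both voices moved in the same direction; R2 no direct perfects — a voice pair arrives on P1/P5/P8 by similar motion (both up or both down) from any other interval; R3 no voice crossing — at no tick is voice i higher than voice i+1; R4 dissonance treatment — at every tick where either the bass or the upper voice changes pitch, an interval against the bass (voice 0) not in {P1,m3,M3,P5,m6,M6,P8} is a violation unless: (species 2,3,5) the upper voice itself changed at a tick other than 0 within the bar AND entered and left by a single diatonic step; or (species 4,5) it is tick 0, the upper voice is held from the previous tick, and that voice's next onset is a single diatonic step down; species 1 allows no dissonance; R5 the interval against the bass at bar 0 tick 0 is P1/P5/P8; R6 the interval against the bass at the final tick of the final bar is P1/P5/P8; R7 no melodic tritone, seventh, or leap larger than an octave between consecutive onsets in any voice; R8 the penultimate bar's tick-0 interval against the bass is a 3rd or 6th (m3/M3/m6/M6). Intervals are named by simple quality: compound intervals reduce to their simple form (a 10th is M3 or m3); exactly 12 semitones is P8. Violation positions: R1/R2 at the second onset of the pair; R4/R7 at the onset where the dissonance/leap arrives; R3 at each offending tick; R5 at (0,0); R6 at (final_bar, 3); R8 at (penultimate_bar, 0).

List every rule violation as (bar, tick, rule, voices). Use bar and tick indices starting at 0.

(0, 0, R5, (0, 2))
(0, 0, R5, (0, 3))
(1, 0, R1, (0, 1))
(1, 0, R3, (1, 2))
(1, 0, R4, (0, 2))
(1, 0, R7, (2,))
(1, 1, R3, (1, 2))
(1, 2, R3, (1, 2))
(1, 3, R3, (1, 2))
(2, 0, R1, (0, 1))
(2, 0, R2, (0, 2))
(2, 0, R2, (1, 2))
(2, 0, R3, (2, 3))
(2, 1, R3, (2, 3))
(2, 2, R3, (2, 3))
(2, 3, R3, (2, 3))
(3, 0, R1, (0, 2))
(3, 0, R3, (1, 2))
(3, 0, R4, (0, 1))
(3, 1, R3, (1, 2))
(3, 2, R3, (1, 2))
(3, 3, R3, (1, 2))
(4, 0, R1, (0, 3))
(4, 0, R3, (1, 2))
(4, 1, R3, (1, 2))
(4, 2, R3, (1, 2))
(4, 3, R3, (1, 2))
(5, 0, R1, (0, 2))
(5, 0, R1, (0, 3))
(6, 0, R3, (2, 3))
(6, 1, R3, (2, 3))
(6, 2, R3, (2, 3))
(6, 3, R3, (2, 3))
(7, 0, R1, (0, 3))
(7, 0, R2, (0, 2))
(7, 0, R2, (2, 3))
(7, 0, R7, (1,))
(7, 0, R7, (2,))
(7, 0, R8, (0, 2))
(7, 0, R8, (0, 3))
(8, 0, R1, (2, 3))
(8, 3, R6, (0, 2))
(8, 3, R6, (0, 3))

bar 0: v0=G3 v1=G4 v2=B4 v3=B4 downbeat M3
bar 1: v0=B3 v1=B4 v2=F4 v3=B4 downbeat P8
bar 2: v0=D4 v1=D5 v2=D5 v3=A4 downbeat P5
bar 3: v0=C4 v1=D5 v2=C5 v3=C5 downbeat P8
bar 4: v0=D4 v1=D5 v2=A4 v3=D5 downbeat P8
bar 5: v0=E4 v1=G4 v2=B4 v3=E5 downbeat P8
bar 6: v0=E4 v1=B4 v2=G5 v3=E5 downbeat P8
bar 7: v0=A3 v1=F4 v2=A4 v3=A4 downbeat P8
bar 8: v0=G3 v1=G4 v2=B4 v3=B4 downbeat M3
  -> R5 @ bar 0 tick 0 v(0, 2): opens on M3
  -> R5 @ bar 0 tick 0 v(0, 3): opens on M3
  -> R1 @ bar 1 tick 0 v(0, 1): G3/G4 P8 -> B3/B4 P8 similar
  -> R3 @ bar 1 tick 0 v(1, 2): B4 above F4
  -> R4 @ bar 1 tick 0 v(0, 2): B3/F4 TT untreated
  -> R7 @ bar 1 tick 0 v(2,): B4->F4 leap 6st
  -> R3 @ bar 1 tick 1 v(1, 2): B4 above F4
  -> R3 @ bar 1 tick 2 v(1, 2): B4 above F4
  -> R3 @ bar 1 tick 3 v(1, 2): B4 above F4
  -> R1 @ bar 2 tick 0 v(0, 1): B3/B4 P8 -> D4/D5 P8 similar
  -> R2 @ bar 2 tick 0 v(0, 2): B3/F4 TT -> D4/D5 P8 similar
  -> R2 @ bar 2 tick 0 v(1, 2): B4/F4 TT -> D5/D5 P1 similar
  -> R3 @ bar 2 tick 0 v(2, 3): D5 above A4
  -> R3 @ bar 2 tick 1 v(2, 3): D5 above A4
  -> R3 @ bar 2 tick 2 v(2, 3): D5 above A4
  -> R3 @ bar 2 tick 3 v(2, 3): D5 above A4
  -> R1 @ bar 3 tick 0 v(0, 2): D4/D5 P8 -> C4/C5 P8 similar
  -> R3 @ bar 3 tick 0 v(1, 2): D5 above C5
  -> R4 @ bar 3 tick 0 v(0, 1): C4/D5 M2 untreated
  -> R3 @ bar 3 tick 1 v(1, 2): D5 above C5
  -> R3 @ bar 3 tick 2 v(1, 2): D5 above C5
  -> R3 @ bar 3 tick 3 v(1, 2): D5 above C5
  -> R1 @ bar 4 tick 0 v(0, 3): C4/C5 P8 -> D4/D5 P8 similar
  -> R3 @ bar 4 tick 0 v(1, 2): D5 above A4
  -> R3 @ bar 4 tick 1 v(1, 2): D5 above A4
  -> R3 @ bar 4 tick 2 v(1, 2): D5 above A4
  -> R3 @ bar 4 tick 3 v(1, 2): D5 above A4
  -> R1 @ bar 5 tick 0 v(0, 2): D4/A4 P5 -> E4/B4 P5 similar
  -> R1 @ bar 5 tick 0 v(0, 3): D4/D5 P8 -> E4/E5 P8 similar
  -> R3 @ bar 6 tick 0 v(2, 3): G5 above E5
  -> R3 @ bar 6 tick 1 v(2, 3): G5 above E5
  -> R3 @ bar 6 tick 2 v(2, 3): G5 above E5
  -> R3 @ bar 6 tick 3 v(2, 3): G5 above E5
  -> R1 @ bar 7 tick 0 v(0, 3): E4/E5 P8 -> A3/A4 P8 similar
  -> R2 @ bar 7 tick 0 v(0, 2): E4/G5 m3 -> A3/A4 P8 similar
  -> R2 @ bar 7 tick 0 v(2, 3): G5/E5 m3 -> A4/A4 P1 similar
  -> R7 @ bar 7 tick 0 v(1,): B4->F4 leap 6st
  -> R7 @ bar 7 tick 0 v(2,): G5->A4 leap 10st
  -> R8 @ bar 7 tick 0 v(0, 2): penult P8 not 3rd/6th
  -> R8 @ bar 7 tick 0 v(0, 3): penult P8 not 3rd/6th
  -> R1 @ bar 8 tick 0 v(2, 3): A4/A4 P1 -> B4/B4 P1 similar
  -> R6 @ bar 8 tick 3 v(0, 2): closes on M3
  -> R6 @ bar 8 tick 3 v(0, 3): closes on M3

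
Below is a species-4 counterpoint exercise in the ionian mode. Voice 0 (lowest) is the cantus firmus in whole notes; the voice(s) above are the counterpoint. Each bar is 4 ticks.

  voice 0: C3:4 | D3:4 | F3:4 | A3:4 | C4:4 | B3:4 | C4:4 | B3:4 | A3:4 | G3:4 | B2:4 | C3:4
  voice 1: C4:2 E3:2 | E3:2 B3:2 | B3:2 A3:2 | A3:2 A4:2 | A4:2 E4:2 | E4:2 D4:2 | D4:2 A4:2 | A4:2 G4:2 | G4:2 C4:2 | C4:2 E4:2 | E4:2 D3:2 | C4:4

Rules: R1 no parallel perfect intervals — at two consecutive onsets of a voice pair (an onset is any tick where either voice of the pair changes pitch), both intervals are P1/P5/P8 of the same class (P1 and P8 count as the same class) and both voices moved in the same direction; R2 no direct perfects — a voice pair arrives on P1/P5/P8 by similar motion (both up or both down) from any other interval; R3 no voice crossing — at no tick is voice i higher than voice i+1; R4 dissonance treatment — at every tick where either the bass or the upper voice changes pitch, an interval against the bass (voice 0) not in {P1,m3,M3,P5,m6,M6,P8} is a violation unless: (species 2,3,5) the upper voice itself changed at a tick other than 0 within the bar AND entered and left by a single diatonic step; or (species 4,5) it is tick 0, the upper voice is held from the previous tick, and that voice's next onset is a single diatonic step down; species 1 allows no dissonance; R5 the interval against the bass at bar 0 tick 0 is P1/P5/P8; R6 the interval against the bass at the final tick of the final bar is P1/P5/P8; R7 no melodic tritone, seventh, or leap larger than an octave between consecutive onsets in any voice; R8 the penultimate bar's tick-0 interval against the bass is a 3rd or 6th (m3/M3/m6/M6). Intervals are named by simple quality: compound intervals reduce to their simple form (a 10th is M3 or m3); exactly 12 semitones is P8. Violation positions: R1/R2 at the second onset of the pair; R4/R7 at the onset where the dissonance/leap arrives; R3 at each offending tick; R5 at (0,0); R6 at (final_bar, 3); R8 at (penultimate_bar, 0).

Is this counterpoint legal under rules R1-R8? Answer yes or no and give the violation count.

No (9 violations)

bar 0: v0=C3 v1=C4 (P8)
bar 1: v0=D3 v1=E3 (M2)
bar 2: v0=F3 v1=B3 (TT)
bar 3: v0=A3 v1=A3 (P1)
bar 4: v0=C4 v1=A4 (M6)
bar 5: v0=B3 v1=E4 (P4)
bar 6: v0=C4 v1=D4 (M2)
bar 7: v0=B3 v1=A4 (m7)
bar 8: v0=A3 v1=G4 (m7)
bar 9: v0=G3 v1=C4 (P4)
bar 10: v0=B2 v1=E4 (P4)
bar 11: v0=C3 v1=C4 (P8)
  R4 @ bar1.0: D3/E3 M2 untreated
  R4 @ bar6.0: C4/D4 M2 untreated
  R4 @ bar8.0: A3/G4 m7 untreated
  R4 @ bar9.0: G3/C4 P4 untreated
  R4 @ bar10.0: B2/E4 P4 untreated
  R8 @ bar10.0: penult P4 not 3rd/6th
  R7 @ bar10.2: E4->D3 leap 14st
  R2 @ bar11.0: B2/D3 m3 -> C3/C4 P8 similar
  R7 @ bar11.0: D3->C4 leap 10st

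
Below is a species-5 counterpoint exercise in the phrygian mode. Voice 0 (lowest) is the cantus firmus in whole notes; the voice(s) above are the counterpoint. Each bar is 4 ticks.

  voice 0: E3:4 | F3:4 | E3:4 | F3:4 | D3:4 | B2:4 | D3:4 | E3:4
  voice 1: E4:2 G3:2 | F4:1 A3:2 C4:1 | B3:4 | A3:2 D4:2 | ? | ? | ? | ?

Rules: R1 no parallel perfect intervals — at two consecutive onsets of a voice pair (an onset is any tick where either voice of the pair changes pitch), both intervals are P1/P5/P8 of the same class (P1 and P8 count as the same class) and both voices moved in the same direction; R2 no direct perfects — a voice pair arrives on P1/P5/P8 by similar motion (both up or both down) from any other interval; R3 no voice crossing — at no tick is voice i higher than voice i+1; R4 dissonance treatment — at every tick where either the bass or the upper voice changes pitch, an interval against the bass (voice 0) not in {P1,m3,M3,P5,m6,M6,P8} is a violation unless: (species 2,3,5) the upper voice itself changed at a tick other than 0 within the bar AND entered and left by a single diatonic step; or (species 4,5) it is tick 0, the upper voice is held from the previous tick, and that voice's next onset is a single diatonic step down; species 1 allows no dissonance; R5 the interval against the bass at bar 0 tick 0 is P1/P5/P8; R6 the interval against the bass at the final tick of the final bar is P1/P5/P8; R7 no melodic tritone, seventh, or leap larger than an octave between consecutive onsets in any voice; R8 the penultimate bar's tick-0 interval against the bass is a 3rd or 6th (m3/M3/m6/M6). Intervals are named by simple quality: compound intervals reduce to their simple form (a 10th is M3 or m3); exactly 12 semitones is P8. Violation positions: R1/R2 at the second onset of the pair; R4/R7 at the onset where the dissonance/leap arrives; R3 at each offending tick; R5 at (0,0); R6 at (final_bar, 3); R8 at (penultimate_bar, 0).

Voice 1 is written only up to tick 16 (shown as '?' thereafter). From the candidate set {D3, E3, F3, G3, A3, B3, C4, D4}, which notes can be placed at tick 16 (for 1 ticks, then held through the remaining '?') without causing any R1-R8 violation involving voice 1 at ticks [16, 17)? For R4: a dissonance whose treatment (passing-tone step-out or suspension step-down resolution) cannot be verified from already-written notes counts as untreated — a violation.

{B3, D4, F3}

D3: violates R2
E3: violates R4,R7
F3: legal
G3: violates R4
A3: violates R2
B3: legal
C4: violates R4
D4: legal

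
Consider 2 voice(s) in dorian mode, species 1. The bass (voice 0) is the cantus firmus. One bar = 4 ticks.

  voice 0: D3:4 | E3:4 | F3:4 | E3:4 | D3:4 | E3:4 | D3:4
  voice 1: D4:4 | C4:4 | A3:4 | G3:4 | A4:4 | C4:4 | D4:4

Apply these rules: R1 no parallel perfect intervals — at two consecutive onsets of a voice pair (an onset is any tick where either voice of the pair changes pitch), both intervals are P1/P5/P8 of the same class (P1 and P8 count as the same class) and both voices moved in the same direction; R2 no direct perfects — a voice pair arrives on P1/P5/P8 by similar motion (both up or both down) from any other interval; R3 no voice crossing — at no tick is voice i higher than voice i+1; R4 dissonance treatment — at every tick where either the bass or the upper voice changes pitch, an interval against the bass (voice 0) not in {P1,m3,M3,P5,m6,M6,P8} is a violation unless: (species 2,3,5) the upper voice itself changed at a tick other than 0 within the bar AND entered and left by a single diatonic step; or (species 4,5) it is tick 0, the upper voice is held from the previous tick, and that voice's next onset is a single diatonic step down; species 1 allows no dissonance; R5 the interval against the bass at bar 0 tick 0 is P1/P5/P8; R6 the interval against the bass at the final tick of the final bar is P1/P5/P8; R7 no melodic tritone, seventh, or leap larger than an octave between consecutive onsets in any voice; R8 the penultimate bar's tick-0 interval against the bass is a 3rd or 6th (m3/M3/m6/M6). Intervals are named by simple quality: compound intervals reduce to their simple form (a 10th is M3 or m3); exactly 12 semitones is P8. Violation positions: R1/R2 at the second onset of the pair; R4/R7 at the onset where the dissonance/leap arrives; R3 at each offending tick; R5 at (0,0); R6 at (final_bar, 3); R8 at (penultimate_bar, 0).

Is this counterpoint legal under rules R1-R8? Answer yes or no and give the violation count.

No (1 violations)

bar 0: v0=D3 v1=D4 (P8)
bar 1: v0=E3 v1=C4 (m6)
bar 2: v0=F3 v1=A3 (M3)
bar 3: v0=E3 v1=G3 (m3)
bar 4: v0=D3 v1=A4 (P5)
bar 5: v0=E3 v1=C4 (m6)
bar 6: v0=D3 v1=D4 (P8)
  R7 @ bar4.0: G3->A4 leap 14st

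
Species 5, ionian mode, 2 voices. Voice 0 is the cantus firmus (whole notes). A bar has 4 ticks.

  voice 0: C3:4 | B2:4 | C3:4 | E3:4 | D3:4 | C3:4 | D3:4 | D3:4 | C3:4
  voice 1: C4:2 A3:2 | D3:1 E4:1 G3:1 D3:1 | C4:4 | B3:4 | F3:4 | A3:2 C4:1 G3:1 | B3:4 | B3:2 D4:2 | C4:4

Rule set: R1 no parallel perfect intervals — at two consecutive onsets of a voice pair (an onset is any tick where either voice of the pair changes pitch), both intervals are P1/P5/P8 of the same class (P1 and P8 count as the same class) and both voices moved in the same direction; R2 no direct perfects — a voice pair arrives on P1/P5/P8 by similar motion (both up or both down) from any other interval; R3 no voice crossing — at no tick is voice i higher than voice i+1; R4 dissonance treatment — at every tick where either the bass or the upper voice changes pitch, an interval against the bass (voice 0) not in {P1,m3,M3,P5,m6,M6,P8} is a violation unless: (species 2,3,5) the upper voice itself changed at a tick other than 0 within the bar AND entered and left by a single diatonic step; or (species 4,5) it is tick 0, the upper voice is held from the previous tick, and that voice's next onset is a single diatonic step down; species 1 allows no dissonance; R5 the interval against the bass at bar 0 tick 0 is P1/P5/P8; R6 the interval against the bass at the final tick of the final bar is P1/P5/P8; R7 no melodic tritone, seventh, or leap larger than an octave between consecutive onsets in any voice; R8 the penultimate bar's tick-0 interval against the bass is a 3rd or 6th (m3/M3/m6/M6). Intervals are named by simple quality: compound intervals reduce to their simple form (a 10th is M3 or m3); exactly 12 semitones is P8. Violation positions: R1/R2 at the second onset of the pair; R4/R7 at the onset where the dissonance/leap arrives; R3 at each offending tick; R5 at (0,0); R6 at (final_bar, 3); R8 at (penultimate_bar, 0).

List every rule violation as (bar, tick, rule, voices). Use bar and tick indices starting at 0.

(1, 1, R4, (0, 1))
(1, 1, R7, (1,))
(2, 0, R2, (0, 1))
(2, 0, R7, (1,))
(4, 0, R7, (1,))
(8, 0, R1, (0, 1))

bar 0: v0=C3 v1=C4 downbeat P8
bar 1: v0=B2 v1=D3 downbeat m3
bar 2: v0=C3 v1=C4 downbeat P8
bar 3: v0=E3 v1=B3 downbeat P5
bar 4: v0=D3 v1=F3 downbeat m3
bar 5: v0=C3 v1=A3 downbeat M6
bar 6: v0=D3 v1=B3 downbeat M6
bar 7: v0=D3 v1=B3 downbeat M6
bar 8: v0=C3 v1=C4 downbeat P8
  -> R4 @ bar 1 tick 1 v(0, 1): B2/E4 P4 untreated
  -> R7 @ bar 1 tick 1 v(1,): D3->E4 leap 14st
  -> R2 @ bar 2 tick 0 v(0, 1): B2/D3 m3 -> C3/C4 P8 similar
  -> R7 @ bar 2 tick 0 v(1,): D3->C4 leap 10st
  -> R7 @ bar 4 tick 0 v(1,): B3->F3 leap 6st
  -> R1 @ bar 8 tick 0 v(0, 1): D3/D4 P8 -> C3/C4 P8 similar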